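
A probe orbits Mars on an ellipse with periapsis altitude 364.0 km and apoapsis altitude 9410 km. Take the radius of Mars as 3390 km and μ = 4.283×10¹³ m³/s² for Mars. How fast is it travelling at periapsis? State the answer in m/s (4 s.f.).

r_p = 3390 + 364.0 = 3754.0 km = 3.7540×10⁶ m.
r_a = 3390 + 9410 = 12800 km = 1.2800×10⁷ m.
Semi-major axis a = (r_p + r_a)/2 = 8277.0 km = 8.277×10⁶ m.
Vis-viva: v² = μ(2/r − 1/a) = 4.283×10¹³ × (5.328×10⁻⁷ − 1.208×10⁻⁷) = 1.764×10⁷ m²/s².
v = 4200 m/s.

v ≈ 4200 m/s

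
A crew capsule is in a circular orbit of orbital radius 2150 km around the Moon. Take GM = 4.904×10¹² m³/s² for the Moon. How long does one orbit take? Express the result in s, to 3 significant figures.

T ≈ 8940 s

r = 2150 km = 2.150×10⁶ m.
Kepler's third law: T = 2π√(r³/μ) = 2π√((2.150×10⁶)³ / 4.904×10¹²).
r³/μ = 2.027×10⁶ s², so T = 2π × 1.424×10³ = 8.945×10³ s.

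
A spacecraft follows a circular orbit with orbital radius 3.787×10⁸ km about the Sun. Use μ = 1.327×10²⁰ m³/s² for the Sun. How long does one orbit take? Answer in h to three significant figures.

T ≈ 35300 h

r = 3.787×10⁸ km = 3.787×10¹¹ m.
Kepler's third law: T = 2π√(r³/μ) = 2π√((3.787×10¹¹)³ / 1.327×10²⁰).
r³/μ = 4.093×10¹⁴ s², so T = 2π × 2.023×10⁷ = 1.271×10⁸ s.
Converting: 1.271×10⁸ s ÷ 3600 = 35310 h.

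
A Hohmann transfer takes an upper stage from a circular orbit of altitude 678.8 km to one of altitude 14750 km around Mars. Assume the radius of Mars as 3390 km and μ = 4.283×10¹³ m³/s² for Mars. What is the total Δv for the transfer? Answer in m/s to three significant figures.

r₁ = 3390 + 678.8 = 4068.8 km = 4.0688×10⁶ m.
r₂ = 3390 + 14750 = 18140 km = 1.8140×10⁷ m.
Transfer ellipse a_t = (r₁ + r₂)/2 = 1.110×10⁷ m.
At r₁: circular v_c1 = √(μ/r₁) = 3244 m/s; transfer-periapsis v_p = √[μ(2/r₁ − 1/a_t)] = 4147 m/s.
Δv₁ = v_p − v_c1 = 902.3 m/s.
At r₂: circular v_c2 = √(μ/r₂) = 1537 m/s; transfer-apoapsis v_a = √[μ(2/r₂ − 1/a_t)] = 930.1 m/s.
Δv₂ = v_c2 − v_a = 606.5 m/s.
Total Δv = Δv₁ + Δv₂ = 1509 m/s.

Δv_total ≈ 1510 m/s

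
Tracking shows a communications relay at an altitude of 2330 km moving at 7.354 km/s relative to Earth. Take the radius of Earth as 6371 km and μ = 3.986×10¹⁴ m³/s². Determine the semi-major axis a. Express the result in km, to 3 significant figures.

r = 6371 + 2330 = 8701.0 km = 8.701×10⁶ m.
Vis-viva rearranged: 1/a = 2/r − v²/μ = 2.299×10⁻⁷ − 1.357×10⁻⁷ = 9.418×10⁻⁸ m⁻¹.
a = 1.062×10⁷ m = 10618 km.

a ≈ 10600 km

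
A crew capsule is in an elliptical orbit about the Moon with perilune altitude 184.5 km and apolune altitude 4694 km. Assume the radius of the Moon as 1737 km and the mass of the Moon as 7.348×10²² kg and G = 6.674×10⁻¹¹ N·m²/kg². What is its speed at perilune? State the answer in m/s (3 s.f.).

μ = GM = 6.674×10⁻¹¹ × 7.348×10²² = 4.904×10¹² m³/s².
r_p = 1737 + 184.5 = 1921.5 km = 1.9215×10⁶ m.
r_a = 1737 + 4694 = 6431.0 km = 6.4310×10⁶ m.
Semi-major axis a = (r_p + r_a)/2 = 4176.2 km = 4.176×10⁶ m.
Vis-viva: v² = μ(2/r − 1/a) = 4.904×10¹² × (1.041×10⁻⁶ − 2.394×10⁻⁷) = 3.930×10⁶ m²/s².
v = 1982 m/s.

v ≈ 1980 m/s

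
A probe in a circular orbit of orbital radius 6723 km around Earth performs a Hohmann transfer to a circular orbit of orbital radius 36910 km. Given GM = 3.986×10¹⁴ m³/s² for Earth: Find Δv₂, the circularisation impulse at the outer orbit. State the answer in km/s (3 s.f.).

r₁ = 6723 km = 6.723×10⁶ m.
r₂ = 36910 km = 3.691×10⁷ m.
Transfer ellipse a_t = (r₁ + r₂)/2 = 2.182×10⁷ m.
At r₁: circular v_c1 = √(μ/r₁) = 7700 m/s; transfer-perigee v_p = √[μ(2/r₁ − 1/a_t)] = 10020 m/s.
At r₂: circular v_c2 = √(μ/r₂) = 3286 m/s; transfer-apogee v_a = √[μ(2/r₂ − 1/a_t)] = 1824 m/s.
Δv₂ = v_c2 − v_a = 1462 m/s.
= 1.462 km/s.

Δv ≈ 1.46 km/s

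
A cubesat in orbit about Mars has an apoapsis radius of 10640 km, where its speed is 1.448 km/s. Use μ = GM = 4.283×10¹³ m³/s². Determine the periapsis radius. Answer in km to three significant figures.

periapsis radius ≈ 3750 km

r_a = 1.064×10⁷ m.
Specific energy ε = v²/2 − μ/r = -2.977×10⁶ J/kg, so a = −μ/(2ε) = 7.193×10⁶ m.
The apsides satisfy r_p + r_a = 2a, so the periapsis radius is 2a − r_a = 3.747×10⁶ m = 3746.9 km.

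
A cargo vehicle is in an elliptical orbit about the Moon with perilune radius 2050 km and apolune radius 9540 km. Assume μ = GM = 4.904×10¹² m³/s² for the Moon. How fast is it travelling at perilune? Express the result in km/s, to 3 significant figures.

v ≈ 1.98 km/s

Semi-major axis a = (r_p + r_a)/2 = 5795.0 km = 5.795×10⁶ m.
Vis-viva: v² = μ(2/r − 1/a) = 4.904×10¹² × (9.756×10⁻⁷ − 1.726×10⁻⁷) = 3.938×10⁶ m²/s².
v = 1984 m/s = 1.984 km/s.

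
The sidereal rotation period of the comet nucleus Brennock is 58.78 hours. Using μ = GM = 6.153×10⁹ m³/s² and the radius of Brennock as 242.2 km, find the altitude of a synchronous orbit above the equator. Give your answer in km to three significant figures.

T = 58.78 hours = 2.116×10⁵ s.
A synchronous orbit has period T, so by Kepler's third law a = (μT²/4π²)^(1/3).
μT²/4π² = 6.153×10⁹ × (2.116×10⁵)² / 39.48 = 6.979×10¹⁸ m³.
a = 1.911×10⁶ m = 1911.0 km.
Altitude h = a − R = 1911.0 − 242.2 = 1668.8 km.

h_sync ≈ 1670 km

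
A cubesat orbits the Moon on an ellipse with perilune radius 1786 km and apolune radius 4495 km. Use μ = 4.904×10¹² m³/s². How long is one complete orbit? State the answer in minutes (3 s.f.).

T ≈ 263 minutes

Semi-major axis a = (r_p + r_a)/2 = (1786.0 + 4495.0)/2 = 3140.5 km = 3.140×10⁶ m.
By Kepler's third law T = 2π√(a³/μ) = 2π × 2.513×10³ = 1.579×10⁴ s.
= 263.2 minutes.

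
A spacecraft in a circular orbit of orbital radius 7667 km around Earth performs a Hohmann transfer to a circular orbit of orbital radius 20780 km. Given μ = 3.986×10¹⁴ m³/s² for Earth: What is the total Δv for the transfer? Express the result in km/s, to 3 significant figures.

Δv_total ≈ 2.67 km/s

r₁ = 7667 km = 7.667×10⁶ m.
r₂ = 20780 km = 2.078×10⁷ m.
Transfer ellipse a_t = (r₁ + r₂)/2 = 1.422×10⁷ m.
At r₁: circular v_c1 = √(μ/r₁) = 7210 m/s; transfer-perigee v_p = √[μ(2/r₁ − 1/a_t)] = 8715 m/s.
Δv₁ = v_p − v_c1 = 1505 m/s.
At r₂: circular v_c2 = √(μ/r₂) = 4380 m/s; transfer-apogee v_a = √[μ(2/r₂ − 1/a_t)] = 3216 m/s.
Δv₂ = v_c2 − v_a = 1164 m/s.
Total Δv = Δv₁ + Δv₂ = 2669 m/s = 2.669 km/s.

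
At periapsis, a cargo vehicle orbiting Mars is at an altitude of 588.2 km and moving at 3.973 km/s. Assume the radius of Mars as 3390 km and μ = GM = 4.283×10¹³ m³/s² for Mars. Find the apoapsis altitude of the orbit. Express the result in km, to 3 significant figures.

r_p = 3390 + 588.2 = 3978.2 km = 3.978×10⁶ m.
Specific energy ε = v²/2 − μ/r = -2.874×10⁶ J/kg, so a = −μ/(2ε) = 7.452×10⁶ m.
The apsides satisfy r_p + r_a = 2a, so the apoapsis radius is 2a − r_p = 1.093×10⁷ m = 10925 km.
Apoapsis altitude = 10925 − 3390 = 7535.4 km.

apoapsis altitude ≈ 7540 km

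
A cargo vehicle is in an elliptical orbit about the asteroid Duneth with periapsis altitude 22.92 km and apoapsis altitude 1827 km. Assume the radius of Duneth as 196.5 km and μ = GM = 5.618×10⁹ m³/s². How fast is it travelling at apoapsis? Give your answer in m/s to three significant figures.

v ≈ 23.3 m/s

r_p = 196.5 + 22.92 = 219.42 km = 2.1942×10⁵ m.
r_a = 196.5 + 1827 = 2023.5 km = 2.0235×10⁶ m.
Semi-major axis a = (r_p + r_a)/2 = 1121.5 km = 1.121×10⁶ m.
Vis-viva: v² = μ(2/r − 1/a) = 5.618×10⁹ × (9.884×10⁻⁷ − 8.917×10⁻⁷) = 5.432×10² m²/s².
v = 23.31 m/s.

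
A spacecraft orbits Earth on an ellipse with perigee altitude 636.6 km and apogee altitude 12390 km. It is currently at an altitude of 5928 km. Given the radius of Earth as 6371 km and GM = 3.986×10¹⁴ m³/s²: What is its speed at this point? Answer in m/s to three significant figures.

r_p = 6371 + 636.6 = 7007.6 km = 7.0076×10⁶ m.
r_a = 6371 + 12390 = 18761 km = 1.8761×10⁷ m.
r = 6371 + 5928 = 12299 km = 1.230×10⁷ m.
Semi-major axis a = (r_p + r_a)/2 = 12884 km = 1.288×10⁷ m.
Vis-viva: v² = μ(2/r − 1/a) = 3.986×10¹⁴ × (1.626×10⁻⁷ − 7.761×10⁻⁸) = 3.388×10⁷ m²/s².
v = 5821 m/s.

v ≈ 5820 m/s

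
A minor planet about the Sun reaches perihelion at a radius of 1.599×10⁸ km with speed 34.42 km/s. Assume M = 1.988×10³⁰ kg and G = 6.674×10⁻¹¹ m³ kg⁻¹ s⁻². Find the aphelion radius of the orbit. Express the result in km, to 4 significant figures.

aphelion radius ≈ 3.990×10⁸ km

μ = GM = 6.674×10⁻¹¹ × 1.988×10³⁰ = 1.327×10²⁰ m³/s².
r_p = 1.599×10¹¹ m.
Specific energy ε = v²/2 − μ/r = -2.374×10⁸ J/kg, so a = −μ/(2ε) = 2.794×10¹¹ m.
The apsides satisfy r_p + r_a = 2a, so the aphelion radius is 2a − r_p = 3.990×10¹¹ m = 3.9900×10⁸ km.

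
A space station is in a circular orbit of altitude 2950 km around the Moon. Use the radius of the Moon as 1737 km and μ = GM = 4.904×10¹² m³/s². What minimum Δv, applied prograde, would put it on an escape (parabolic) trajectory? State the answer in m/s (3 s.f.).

r = 1737 + 2950 = 4687.0 km = 4.6870×10⁶ m.
Circular speed v_c = √(μ/r) = 1023 m/s.
Escape speed v_esc = √(2μ/r) = √2 × v_c = 1447 m/s.
Δv = v_esc − v_c = 423.7 m/s.

Δv ≈ 424 m/s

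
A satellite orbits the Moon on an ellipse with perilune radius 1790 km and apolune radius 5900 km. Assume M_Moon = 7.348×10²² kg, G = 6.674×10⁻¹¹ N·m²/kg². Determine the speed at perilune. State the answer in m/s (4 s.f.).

v ≈ 2050 m/s

μ = GM = 6.674×10⁻¹¹ × 7.348×10²² = 4.904×10¹² m³/s².
Semi-major axis a = (r_p + r_a)/2 = 3845.0 km = 3.845×10⁶ m.
Vis-viva: v² = μ(2/r − 1/a) = 4.904×10¹² × (1.117×10⁻⁶ − 2.601×10⁻⁷) = 4.204×10⁶ m²/s².
v = 2050 m/s.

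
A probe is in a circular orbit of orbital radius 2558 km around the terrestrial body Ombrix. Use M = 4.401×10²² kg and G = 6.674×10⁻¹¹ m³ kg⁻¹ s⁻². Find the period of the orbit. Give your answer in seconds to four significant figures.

T ≈ 15000 seconds

μ = GM = 6.674×10⁻¹¹ × 4.401×10²² = 2.937×10¹² m³/s².
r = 2558 km = 2.558×10⁶ m.
Kepler's third law: T = 2π√(r³/μ) = 2π√((2.558×10⁶)³ / 2.937×10¹²).
r³/μ = 5.699×10⁶ s², so T = 2π × 2.387×10³ = 1.500×10⁴ s.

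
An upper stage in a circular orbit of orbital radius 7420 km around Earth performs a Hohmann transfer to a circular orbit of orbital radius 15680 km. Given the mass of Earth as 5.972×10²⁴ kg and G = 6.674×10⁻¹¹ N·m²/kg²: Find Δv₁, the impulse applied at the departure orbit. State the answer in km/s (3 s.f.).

μ = GM = 6.674×10⁻¹¹ × 5.972×10²⁴ = 3.986×10¹⁴ m³/s².
r₁ = 7420 km = 7.420×10⁶ m.
r₂ = 15680 km = 1.568×10⁷ m.
Transfer ellipse a_t = (r₁ + r₂)/2 = 1.155×10⁷ m.
At r₁: circular v_c1 = √(μ/r₁) = 7329 m/s; transfer-perigee v_p = √[μ(2/r₁ − 1/a_t)] = 8540 m/s.
Δv₁ = v_p − v_c1 = 1210 m/s.
= 1.210 km/s.

Δv ≈ 1.21 km/s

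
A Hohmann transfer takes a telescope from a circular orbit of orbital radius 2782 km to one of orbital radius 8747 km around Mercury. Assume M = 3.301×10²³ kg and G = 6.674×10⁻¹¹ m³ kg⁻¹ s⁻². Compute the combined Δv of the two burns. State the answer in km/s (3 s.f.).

μ = GM = 6.674×10⁻¹¹ × 3.301×10²³ = 2.203×10¹³ m³/s².
r₁ = 2782 km = 2.782×10⁶ m.
r₂ = 8747 km = 8.747×10⁶ m.
Transfer ellipse a_t = (r₁ + r₂)/2 = 5.764×10⁶ m.
At r₁: circular v_c1 = √(μ/r₁) = 2814 m/s; transfer-periherm v_p = √[μ(2/r₁ − 1/a_t)] = 3466 m/s.
Δv₁ = v_p − v_c1 = 652.4 m/s.
At r₂: circular v_c2 = √(μ/r₂) = 1587 m/s; transfer-apoherm v_a = √[μ(2/r₂ − 1/a_t)] = 1103 m/s.
Δv₂ = v_c2 − v_a = 484.5 m/s.
Total Δv = Δv₁ + Δv₂ = 1137 m/s = 1.137 km/s.

Δv_total ≈ 1.14 km/s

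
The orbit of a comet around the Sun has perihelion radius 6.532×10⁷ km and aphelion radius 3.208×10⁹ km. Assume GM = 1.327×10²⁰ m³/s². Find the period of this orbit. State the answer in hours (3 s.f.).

T ≈ 317000 hours

Semi-major axis a = (r_p + r_a)/2 = (6.5320×10⁷ + 3.2080×10⁹)/2 = 1.6367×10⁹ km = 1.637×10¹² m.
By Kepler's third law T = 2π√(a³/μ) = 2π × 1.818×10⁸ = 1.142×10⁹ s.
= 3.172×10⁵ hours.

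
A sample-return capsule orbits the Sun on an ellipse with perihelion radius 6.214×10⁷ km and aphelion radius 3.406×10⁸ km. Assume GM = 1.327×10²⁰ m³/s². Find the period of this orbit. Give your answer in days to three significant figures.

T ≈ 570 days

Semi-major axis a = (r_p + r_a)/2 = (6.2140×10⁷ + 3.4060×10⁸)/2 = 2.0137×10⁸ km = 2.014×10¹¹ m.
By Kepler's third law T = 2π√(a³/μ) = 2π × 7.844×10⁶ = 4.929×10⁷ s.
= 570.5 days.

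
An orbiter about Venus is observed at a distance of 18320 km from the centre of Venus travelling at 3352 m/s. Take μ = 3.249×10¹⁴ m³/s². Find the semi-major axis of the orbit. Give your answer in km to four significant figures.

r = 1.832×10⁷ m.
Specific orbital energy ε = v²/2 − μ/r = (3352)²/2 − 3.249×10¹⁴/1.832×10⁷ = -1.212×10⁷ J/kg.
Since ε = −μ/(2a), a = −μ/(2ε) = 1.341×10⁷ m = 13407 km.

a ≈ 13410 km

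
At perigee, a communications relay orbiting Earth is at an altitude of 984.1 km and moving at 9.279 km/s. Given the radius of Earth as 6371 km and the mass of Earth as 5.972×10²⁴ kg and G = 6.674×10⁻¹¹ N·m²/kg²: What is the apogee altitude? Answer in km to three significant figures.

apogee altitude ≈ 22100 km

μ = GM = 6.674×10⁻¹¹ × 5.972×10²⁴ = 3.986×10¹⁴ m³/s².
r_p = 6371 + 984.1 = 7355.1 km = 7.355×10⁶ m.
Specific energy ε = v²/2 − μ/r = -1.114×10⁷ J/kg, so a = −μ/(2ε) = 1.789×10⁷ m.
The apsides satisfy r_p + r_a = 2a, so the apogee radius is 2a − r_p = 2.842×10⁷ m = 28424 km.
Apogee altitude = 28424 − 6371 = 22053 km.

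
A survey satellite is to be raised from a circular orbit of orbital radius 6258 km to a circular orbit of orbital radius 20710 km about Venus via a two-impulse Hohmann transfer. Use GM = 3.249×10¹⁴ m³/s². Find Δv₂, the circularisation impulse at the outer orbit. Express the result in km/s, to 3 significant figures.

Δv ≈ 1.26 km/s

r₁ = 6258 km = 6.258×10⁶ m.
r₂ = 20710 km = 2.071×10⁷ m.
Transfer ellipse a_t = (r₁ + r₂)/2 = 1.348×10⁷ m.
At r₁: circular v_c1 = √(μ/r₁) = 7205 m/s; transfer-periapsis v_p = √[μ(2/r₁ − 1/a_t)] = 8930 m/s.
At r₂: circular v_c2 = √(μ/r₂) = 3961 m/s; transfer-apoapsis v_a = √[μ(2/r₂ − 1/a_t)] = 2698 m/s.
Δv₂ = v_c2 − v_a = 1262 m/s.
= 1.262 km/s.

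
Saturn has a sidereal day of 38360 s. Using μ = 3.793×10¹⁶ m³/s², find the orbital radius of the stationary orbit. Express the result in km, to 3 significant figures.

A synchronous orbit has period T, so by Kepler's third law a = (μT²/4π²)^(1/3).
μT²/4π² = 3.793×10¹⁶ × (3.836×10⁴)² / 39.48 = 1.414×10²⁴ m³.
a = 1.122×10⁸ m = 1.1223×10⁵ km.

r_sync ≈ 1.12×10⁵ km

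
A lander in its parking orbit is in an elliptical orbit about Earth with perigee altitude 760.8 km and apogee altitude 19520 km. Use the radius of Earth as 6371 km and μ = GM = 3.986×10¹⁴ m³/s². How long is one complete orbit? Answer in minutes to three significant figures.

T ≈ 352 minutes

r_p = 6371 + 760.8 = 7131.8 km = 7.1318×10⁶ m.
r_a = 6371 + 19520 = 25891 km = 2.5891×10⁷ m.
Semi-major axis a = (r_p + r_a)/2 = (7131.8 + 25891)/2 = 16511 km = 1.651×10⁷ m.
By Kepler's third law T = 2π√(a³/μ) = 2π × 3.361×10³ = 2.111×10⁴ s.
= 351.9 minutes.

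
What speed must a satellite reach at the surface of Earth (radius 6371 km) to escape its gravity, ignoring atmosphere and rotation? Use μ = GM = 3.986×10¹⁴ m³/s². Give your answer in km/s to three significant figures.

r = R = 6.371×10⁶ m.
Escape speed v_esc = √(2μ/r) = √(2 × 3.986×10¹⁴ / 6.371×10⁶) = √(1.251×10⁸) = 11190 m/s.
= 11.19 km/s.

v_esc ≈ 11.2 km/s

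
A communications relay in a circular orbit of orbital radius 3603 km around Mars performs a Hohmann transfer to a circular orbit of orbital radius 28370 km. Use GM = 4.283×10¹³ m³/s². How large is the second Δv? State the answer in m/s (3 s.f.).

r₁ = 3603 km = 3.603×10⁶ m.
r₂ = 28370 km = 2.837×10⁷ m.
Transfer ellipse a_t = (r₁ + r₂)/2 = 1.599×10⁷ m.
At r₁: circular v_c1 = √(μ/r₁) = 3448 m/s; transfer-periapsis v_p = √[μ(2/r₁ − 1/a_t)] = 4593 m/s.
At r₂: circular v_c2 = √(μ/r₂) = 1229 m/s; transfer-apoapsis v_a = √[μ(2/r₂ − 1/a_t)] = 583.3 m/s.
Δv₂ = v_c2 − v_a = 645.4 m/s.

Δv ≈ 645 m/s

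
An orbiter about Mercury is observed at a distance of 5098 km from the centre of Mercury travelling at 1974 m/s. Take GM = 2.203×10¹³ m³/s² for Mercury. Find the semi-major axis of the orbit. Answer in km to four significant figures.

r = 5.098×10⁶ m.
Specific orbital energy ε = v²/2 − μ/r = (1974)²/2 − 2.203×10¹³/5.098×10⁶ = -2.373×10⁶ J/kg.
Since ε = −μ/(2a), a = −μ/(2ε) = 4.642×10⁶ m = 4641.9 km.

a ≈ 4642 km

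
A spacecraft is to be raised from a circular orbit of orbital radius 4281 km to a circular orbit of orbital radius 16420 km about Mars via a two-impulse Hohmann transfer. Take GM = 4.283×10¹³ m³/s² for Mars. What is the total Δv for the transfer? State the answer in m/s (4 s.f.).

r₁ = 4281 km = 4.281×10⁶ m.
r₂ = 16420 km = 1.642×10⁷ m.
Transfer ellipse a_t = (r₁ + r₂)/2 = 1.035×10⁷ m.
At r₁: circular v_c1 = √(μ/r₁) = 3163 m/s; transfer-periapsis v_p = √[μ(2/r₁ − 1/a_t)] = 3984 m/s.
Δv₁ = v_p − v_c1 = 820.9 m/s.
At r₂: circular v_c2 = √(μ/r₂) = 1615 m/s; transfer-apoapsis v_a = √[μ(2/r₂ − 1/a_t)] = 1039 m/s.
Δv₂ = v_c2 − v_a = 576.4 m/s.
Total Δv = Δv₁ + Δv₂ = 1397 m/s.

Δv_total ≈ 1397 m/s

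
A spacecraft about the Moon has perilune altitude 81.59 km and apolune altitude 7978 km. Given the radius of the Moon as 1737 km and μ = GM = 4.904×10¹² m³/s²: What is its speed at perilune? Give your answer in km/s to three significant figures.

r_p = 1737 + 81.59 = 1818.6 km = 1.8186×10⁶ m.
r_a = 1737 + 7978 = 9715.0 km = 9.7150×10⁶ m.
Semi-major axis a = (r_p + r_a)/2 = 5766.8 km = 5.767×10⁶ m.
Vis-viva: v² = μ(2/r − 1/a) = 4.904×10¹² × (1.100×10⁻⁶ − 1.734×10⁻⁷) = 4.543×10⁶ m²/s².
v = 2131 m/s = 2.131 km/s.

v ≈ 2.13 km/s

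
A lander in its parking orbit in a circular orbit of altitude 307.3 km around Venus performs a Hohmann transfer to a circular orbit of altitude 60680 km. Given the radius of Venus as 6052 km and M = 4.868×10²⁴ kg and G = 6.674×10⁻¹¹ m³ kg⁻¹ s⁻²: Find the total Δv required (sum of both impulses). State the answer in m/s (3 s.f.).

Δv_total ≈ 3800 m/s

μ = GM = 6.674×10⁻¹¹ × 4.868×10²⁴ = 3.249×10¹⁴ m³/s².
r₁ = 6052 + 307.3 = 6359.3 km = 6.3593×10⁶ m.
r₂ = 6052 + 60680 = 66732 km = 6.6732×10⁷ m.
Transfer ellipse a_t = (r₁ + r₂)/2 = 3.655×10⁷ m.
At r₁: circular v_c1 = √(μ/r₁) = 7148 m/s; transfer-periapsis v_p = √[μ(2/r₁ − 1/a_t)] = 9659 m/s.
Δv₁ = v_p − v_c1 = 2511 m/s.
At r₂: circular v_c2 = √(μ/r₂) = 2206 m/s; transfer-apoapsis v_a = √[μ(2/r₂ − 1/a_t)] = 920.4 m/s.
Δv₂ = v_c2 − v_a = 1286 m/s.
Total Δv = Δv₁ + Δv₂ = 3797 m/s.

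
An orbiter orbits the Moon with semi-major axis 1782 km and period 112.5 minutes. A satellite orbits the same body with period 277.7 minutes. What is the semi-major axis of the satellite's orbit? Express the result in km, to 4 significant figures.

a₂ ≈ 3255 km

Kepler's third law: a³ ∝ T², so a₂ = a₁ (T₂/T₁)^(2/3).
T₂/T₁ = 2.468, (T₂/T₁)^(2/3) = 1.826.
a₂ = 1782 × 1.826 = 3255 km.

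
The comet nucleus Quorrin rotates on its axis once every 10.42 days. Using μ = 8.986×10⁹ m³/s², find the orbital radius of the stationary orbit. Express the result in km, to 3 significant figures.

T = 10.42 days = 9.003×10⁵ s.
A synchronous orbit has period T, so by Kepler's third law a = (μT²/4π²)^(1/3).
μT²/4π² = 8.986×10⁹ × (9.003×10⁵)² / 39.48 = 1.845×10²⁰ m³.
a = 5.693×10⁶ m = 5692.8 km.

r_sync ≈ 5690 km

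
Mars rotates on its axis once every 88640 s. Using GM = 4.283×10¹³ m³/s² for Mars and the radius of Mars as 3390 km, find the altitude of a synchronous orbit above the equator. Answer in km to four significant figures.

A synchronous orbit has period T, so by Kepler's third law a = (μT²/4π²)^(1/3).
μT²/4π² = 4.283×10¹³ × (8.864×10⁴)² / 39.48 = 8.524×10²¹ m³.
a = 2.043×10⁷ m = 20428 km.
Altitude h = a − R = 20428 − 3390 = 17038 km.

h_sync ≈ 17040 km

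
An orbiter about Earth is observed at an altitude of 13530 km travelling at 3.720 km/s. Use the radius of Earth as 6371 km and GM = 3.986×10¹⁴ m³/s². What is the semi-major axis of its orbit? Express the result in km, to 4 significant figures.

r = 6371 + 13530 = 19901 km = 1.990×10⁷ m.
Vis-viva rearranged: 1/a = 2/r − v²/μ = 1.005×10⁻⁷ − 3.472×10⁻⁸ = 6.578×10⁻⁸ m⁻¹.
a = 1.520×10⁷ m = 15202 km.

a ≈ 15200 km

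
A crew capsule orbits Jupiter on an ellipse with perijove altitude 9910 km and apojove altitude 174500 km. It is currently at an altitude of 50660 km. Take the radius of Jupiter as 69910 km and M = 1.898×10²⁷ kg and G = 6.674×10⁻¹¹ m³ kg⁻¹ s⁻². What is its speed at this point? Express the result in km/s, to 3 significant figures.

v ≈ 36.3 km/s

μ = GM = 6.674×10⁻¹¹ × 1.898×10²⁷ = 1.267×10¹⁷ m³/s².
r_p = 69910 + 9910 = 79820 km = 7.9820×10⁷ m.
r_a = 69910 + 174500 = 244410 km = 2.4441×10⁸ m.
r = 69910 + 50660 = 1.2057×10⁵ km = 1.206×10⁸ m.
Semi-major axis a = (r_p + r_a)/2 = 1.6212×10⁵ km = 1.621×10⁸ m.
Vis-viva: v² = μ(2/r − 1/a) = 1.267×10¹⁷ × (1.659×10⁻⁸ − 6.168×10⁻⁹) = 1.320×10⁹ m²/s².
v = 36330 m/s = 36.33 km/s.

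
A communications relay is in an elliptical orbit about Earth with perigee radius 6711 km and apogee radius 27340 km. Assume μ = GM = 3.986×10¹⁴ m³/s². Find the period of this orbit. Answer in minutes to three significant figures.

Semi-major axis a = (r_p + r_a)/2 = (6711.0 + 27340)/2 = 17026 km = 1.703×10⁷ m.
By Kepler's third law T = 2π√(a³/μ) = 2π × 3.519×10³ = 2.211×10⁴ s.
= 368.5 minutes.

T ≈ 368 minutes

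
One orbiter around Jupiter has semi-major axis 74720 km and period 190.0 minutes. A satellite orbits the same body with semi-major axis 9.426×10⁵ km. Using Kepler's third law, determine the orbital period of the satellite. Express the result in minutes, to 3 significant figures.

T₂ ≈ 8510 minutes

Kepler's third law: T² ∝ a³, so T₂ = T₁ (a₂/a₁)^(3/2).
a₂/a₁ = 12.62, (a₂/a₁)^(3/2) = 44.81.
T₂ = 190.0 × 44.81 = 8513 minutes.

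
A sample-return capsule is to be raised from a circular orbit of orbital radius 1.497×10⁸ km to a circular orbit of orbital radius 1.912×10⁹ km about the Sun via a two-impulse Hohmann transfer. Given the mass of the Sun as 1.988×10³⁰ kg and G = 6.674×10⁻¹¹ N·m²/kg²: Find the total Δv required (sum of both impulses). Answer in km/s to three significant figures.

μ = GM = 6.674×10⁻¹¹ × 1.988×10³⁰ = 1.327×10²⁰ m³/s².
r₁ = 1.497×10⁸ km = 1.497×10¹¹ m.
r₂ = 1.912×10⁹ km = 1.912×10¹² m.
Transfer ellipse a_t = (r₁ + r₂)/2 = 1.031×10¹² m.
At r₁: circular v_c1 = √(μ/r₁) = 29770 m/s; transfer-perihelion v_p = √[μ(2/r₁ − 1/a_t)] = 40540 m/s.
Δv₁ = v_p − v_c1 = 10770 m/s.
At r₂: circular v_c2 = √(μ/r₂) = 8330 m/s; transfer-aphelion v_a = √[μ(2/r₂ − 1/a_t)] = 3174 m/s.
Δv₂ = v_c2 − v_a = 5156 m/s.
Total Δv = Δv₁ + Δv₂ = 15930 m/s = 15.93 km/s.

Δv_total ≈ 15.9 km/s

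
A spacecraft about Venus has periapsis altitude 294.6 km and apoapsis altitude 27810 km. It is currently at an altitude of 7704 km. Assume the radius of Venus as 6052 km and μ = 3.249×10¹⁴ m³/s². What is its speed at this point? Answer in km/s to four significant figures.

v ≈ 5.575 km/s

r_p = 6052 + 294.6 = 6346.6 km = 6.3466×10⁶ m.
r_a = 6052 + 27810 = 33862 km = 3.3862×10⁷ m.
r = 6052 + 7704 = 13756 km = 1.376×10⁷ m.
Semi-major axis a = (r_p + r_a)/2 = 20104 km = 2.010×10⁷ m.
Vis-viva: v² = μ(2/r − 1/a) = 3.249×10¹⁴ × (1.454×10⁻⁷ − 4.974×10⁻⁸) = 3.108×10⁷ m²/s².
v = 5575 m/s = 5.575 km/s.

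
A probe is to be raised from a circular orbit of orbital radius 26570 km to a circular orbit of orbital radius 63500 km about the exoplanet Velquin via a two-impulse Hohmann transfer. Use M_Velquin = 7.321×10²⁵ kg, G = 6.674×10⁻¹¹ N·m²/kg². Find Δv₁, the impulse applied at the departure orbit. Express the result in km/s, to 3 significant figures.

μ = GM = 6.674×10⁻¹¹ × 7.321×10²⁵ = 4.886×10¹⁵ m³/s².
r₁ = 26570 km = 2.657×10⁷ m.
r₂ = 63500 km = 6.350×10⁷ m.
Transfer ellipse a_t = (r₁ + r₂)/2 = 4.504×10⁷ m.
At r₁: circular v_c1 = √(μ/r₁) = 13560 m/s; transfer-periapsis v_p = √[μ(2/r₁ − 1/a_t)] = 16100 m/s.
Δv₁ = v_p − v_c1 = 2542 m/s.
= 2.542 km/s.

Δv ≈ 2.54 km/s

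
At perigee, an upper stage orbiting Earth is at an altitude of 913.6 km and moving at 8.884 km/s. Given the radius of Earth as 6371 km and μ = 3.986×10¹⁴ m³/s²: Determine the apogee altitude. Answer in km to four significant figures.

apogee altitude ≈ 12470 km

r_p = 6371 + 913.6 = 7284.6 km = 7.285×10⁶ m.
Specific energy ε = v²/2 − μ/r = -1.526×10⁷ J/kg, so a = −μ/(2ε) = 1.306×10⁷ m.
The apsides satisfy r_p + r_a = 2a, so the apogee radius is 2a − r_p = 1.884×10⁷ m = 18844 km.
Apogee altitude = 18844 − 6371 = 12473 km.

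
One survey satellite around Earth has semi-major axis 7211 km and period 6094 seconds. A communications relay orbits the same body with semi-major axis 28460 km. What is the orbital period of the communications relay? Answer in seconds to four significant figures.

T₂ ≈ 47780 seconds

Kepler's third law: T² ∝ a³, so T₂ = T₁ (a₂/a₁)^(3/2).
a₂/a₁ = 3.947, (a₂/a₁)^(3/2) = 7.841.
T₂ = 6094 × 7.841 = 47780 seconds.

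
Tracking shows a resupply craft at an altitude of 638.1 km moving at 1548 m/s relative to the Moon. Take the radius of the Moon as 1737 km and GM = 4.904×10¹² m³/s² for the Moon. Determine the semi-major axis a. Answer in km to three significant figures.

r = 1737 + 638.1 = 2375.1 km = 2.375×10⁶ m.
Specific orbital energy ε = v²/2 − μ/r = (1548)²/2 − 4.904×10¹²/2.375×10⁶ = -8.666×10⁵ J/kg.
Since ε = −μ/(2a), a = −μ/(2ε) = 2.829×10⁶ m = 2829.4 km.

a ≈ 2830 km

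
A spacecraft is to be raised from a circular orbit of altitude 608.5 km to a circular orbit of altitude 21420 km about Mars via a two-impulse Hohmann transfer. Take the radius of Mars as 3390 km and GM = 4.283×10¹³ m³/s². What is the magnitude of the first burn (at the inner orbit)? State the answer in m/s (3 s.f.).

r₁ = 3390 + 608.5 = 3998.5 km = 3.9985×10⁶ m.
r₂ = 3390 + 21420 = 24810 km = 2.4810×10⁷ m.
Transfer ellipse a_t = (r₁ + r₂)/2 = 1.440×10⁷ m.
At r₁: circular v_c1 = √(μ/r₁) = 3273 m/s; transfer-periapsis v_p = √[μ(2/r₁ − 1/a_t)] = 4295 m/s.
Δv₁ = v_p − v_c1 = 1022 m/s.

Δv ≈ 1020 m/s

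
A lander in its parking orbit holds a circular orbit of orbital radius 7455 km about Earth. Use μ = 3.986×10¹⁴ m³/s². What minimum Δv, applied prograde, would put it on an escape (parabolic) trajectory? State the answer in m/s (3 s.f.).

Δv ≈ 3030 m/s

r = 7455 km = 7.455×10⁶ m.
Circular speed v_c = √(μ/r) = 7312 m/s.
Escape speed v_esc = √(2μ/r) = √2 × v_c = 10340 m/s.
Δv = v_esc − v_c = 3029 m/s.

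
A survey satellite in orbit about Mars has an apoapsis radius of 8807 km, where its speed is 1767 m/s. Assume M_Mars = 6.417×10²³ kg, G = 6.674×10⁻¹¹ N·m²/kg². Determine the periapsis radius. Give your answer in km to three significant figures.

periapsis radius ≈ 4160 km

μ = GM = 6.674×10⁻¹¹ × 6.417×10²³ = 4.283×10¹³ m³/s².
r_a = 8.807×10⁶ m.
Specific energy ε = v²/2 − μ/r = -3.302×10⁶ J/kg, so a = −μ/(2ε) = 6.486×10⁶ m.
The apsides satisfy r_p + r_a = 2a, so the periapsis radius is 2a − r_a = 4.164×10⁶ m = 4164.2 km.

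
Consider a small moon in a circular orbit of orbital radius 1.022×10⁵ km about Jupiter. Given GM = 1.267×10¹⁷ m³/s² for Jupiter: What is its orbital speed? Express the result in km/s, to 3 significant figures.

r = 1.022×10⁵ km = 1.022×10⁸ m.
For a circular orbit v = √(μ/r) = √(1.267×10¹⁷ / 1.022×10⁸) = √(1.240×10⁹) = 35210 m/s.
That is 35.21 km/s.

v ≈ 35.2 km/s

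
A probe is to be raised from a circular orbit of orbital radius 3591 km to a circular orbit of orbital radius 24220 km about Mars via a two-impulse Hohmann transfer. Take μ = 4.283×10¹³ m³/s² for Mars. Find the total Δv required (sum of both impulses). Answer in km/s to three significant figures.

r₁ = 3591 km = 3.591×10⁶ m.
r₂ = 24220 km = 2.422×10⁷ m.
Transfer ellipse a_t = (r₁ + r₂)/2 = 1.391×10⁷ m.
At r₁: circular v_c1 = √(μ/r₁) = 3454 m/s; transfer-periapsis v_p = √[μ(2/r₁ − 1/a_t)] = 4558 m/s.
Δv₁ = v_p − v_c1 = 1104 m/s.
At r₂: circular v_c2 = √(μ/r₂) = 1330 m/s; transfer-apoapsis v_a = √[μ(2/r₂ − 1/a_t)] = 675.8 m/s.
Δv₂ = v_c2 − v_a = 654.0 m/s.
Total Δv = Δv₁ + Δv₂ = 1758 m/s = 1.758 km/s.

Δv_total ≈ 1.76 km/s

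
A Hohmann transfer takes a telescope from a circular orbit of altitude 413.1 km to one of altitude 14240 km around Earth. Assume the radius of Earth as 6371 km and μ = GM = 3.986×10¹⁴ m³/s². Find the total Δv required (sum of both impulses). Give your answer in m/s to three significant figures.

Δv_total ≈ 3040 m/s

r₁ = 6371 + 413.1 = 6784.1 km = 6.7841×10⁶ m.
r₂ = 6371 + 14240 = 20611 km = 2.0611×10⁷ m.
Transfer ellipse a_t = (r₁ + r₂)/2 = 1.370×10⁷ m.
At r₁: circular v_c1 = √(μ/r₁) = 7665 m/s; transfer-perigee v_p = √[μ(2/r₁ − 1/a_t)] = 9403 m/s.
Δv₁ = v_p − v_c1 = 1737 m/s.
At r₂: circular v_c2 = √(μ/r₂) = 4398 m/s; transfer-apogee v_a = √[μ(2/r₂ − 1/a_t)] = 3095 m/s.
Δv₂ = v_c2 − v_a = 1303 m/s.
Total Δv = Δv₁ + Δv₂ = 3040 m/s.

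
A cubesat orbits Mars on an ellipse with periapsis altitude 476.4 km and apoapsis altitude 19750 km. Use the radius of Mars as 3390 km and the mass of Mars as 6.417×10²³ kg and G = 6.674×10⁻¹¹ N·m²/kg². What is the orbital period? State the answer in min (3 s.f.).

T ≈ 794 min

μ = GM = 6.674×10⁻¹¹ × 6.417×10²³ = 4.283×10¹³ m³/s².
r_p = 3390 + 476.4 = 3866.4 km = 3.8664×10⁶ m.
r_a = 3390 + 19750 = 23140 km = 2.3140×10⁷ m.
Semi-major axis a = (r_p + r_a)/2 = (3866.4 + 23140)/2 = 13503 km = 1.350×10⁷ m.
By Kepler's third law T = 2π√(a³/μ) = 2π × 7.582×10³ = 4.764×10⁴ s.
= 794.0 min.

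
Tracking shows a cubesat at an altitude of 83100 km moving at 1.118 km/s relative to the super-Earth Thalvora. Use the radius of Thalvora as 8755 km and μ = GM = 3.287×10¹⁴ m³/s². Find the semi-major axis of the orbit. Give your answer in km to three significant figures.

a ≈ 55600 km

r = 8755 + 83100 = 91855 km = 9.186×10⁷ m.
Specific orbital energy ε = v²/2 − μ/r = (1118)²/2 − 3.287×10¹⁴/9.186×10⁷ = -2.954×10⁶ J/kg.
Since ε = −μ/(2a), a = −μ/(2ε) = 5.565×10⁷ m = 55646 km.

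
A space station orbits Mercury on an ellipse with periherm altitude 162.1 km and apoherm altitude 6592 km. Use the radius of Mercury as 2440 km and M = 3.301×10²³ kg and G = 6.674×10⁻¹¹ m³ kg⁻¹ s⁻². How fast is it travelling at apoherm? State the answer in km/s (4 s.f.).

μ = GM = 6.674×10⁻¹¹ × 3.301×10²³ = 2.203×10¹³ m³/s².
r_p = 2440 + 162.1 = 2602.1 km = 2.6021×10⁶ m.
r_a = 2440 + 6592 = 9032.0 km = 9.0320×10⁶ m.
Semi-major axis a = (r_p + r_a)/2 = 5817.1 km = 5.817×10⁶ m.
Vis-viva: v² = μ(2/r − 1/a) = 2.203×10¹³ × (2.214×10⁻⁷ − 1.719×10⁻⁷) = 1.091×10⁶ m²/s².
v = 1045 m/s = 1.045 km/s.

v ≈ 1.045 km/s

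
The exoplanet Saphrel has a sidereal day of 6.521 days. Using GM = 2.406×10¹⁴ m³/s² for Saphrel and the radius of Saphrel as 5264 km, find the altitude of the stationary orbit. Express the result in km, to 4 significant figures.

h_sync ≈ 1.193×10⁵ km

T = 6.521 days = 5.634×10⁵ s.
A synchronous orbit has period T, so by Kepler's third law a = (μT²/4π²)^(1/3).
μT²/4π² = 2.406×10¹⁴ × (5.634×10⁵)² / 39.48 = 1.935×10²⁴ m³.
a = 1.246×10⁸ m = 1.2460×10⁵ km.
Altitude h = a − R = 1.2460×10⁵ − 5264 = 1.1934×10⁵ km.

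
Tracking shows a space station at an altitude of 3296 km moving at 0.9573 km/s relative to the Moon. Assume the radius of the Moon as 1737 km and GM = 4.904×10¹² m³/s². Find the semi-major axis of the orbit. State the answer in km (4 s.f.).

a ≈ 4750 km

r = 1737 + 3296 = 5033.0 km = 5.033×10⁶ m.
Vis-viva rearranged: 1/a = 2/r − v²/μ = 3.974×10⁻⁷ − 1.869×10⁻⁷ = 2.105×10⁻⁷ m⁻¹.
a = 4.750×10⁶ m = 4750.5 km.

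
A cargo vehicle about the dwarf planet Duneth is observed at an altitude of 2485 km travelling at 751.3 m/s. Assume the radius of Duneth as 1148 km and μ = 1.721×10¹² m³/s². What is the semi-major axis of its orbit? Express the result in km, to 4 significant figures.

a ≈ 4494 km

r = 1148 + 2485 = 3633.0 km = 3.633×10⁶ m.
Vis-viva rearranged: 1/a = 2/r − v²/μ = 5.505×10⁻⁷ − 3.280×10⁻⁷ = 2.225×10⁻⁷ m⁻¹.
a = 4.494×10⁶ m = 4493.8 km.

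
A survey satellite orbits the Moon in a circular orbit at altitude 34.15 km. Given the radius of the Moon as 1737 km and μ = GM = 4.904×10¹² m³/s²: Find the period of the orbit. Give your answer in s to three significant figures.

T ≈ 6690 s

r = 1737 + 34.15 = 1771.2 km = 1.7712×10⁶ m.
Kepler's third law: T = 2π√(r³/μ) = 2π√((1.771×10⁶)³ / 4.904×10¹²).
r³/μ = 1.133×10⁶ s², so T = 2π × 1.064×10³ = 6.688×10³ s.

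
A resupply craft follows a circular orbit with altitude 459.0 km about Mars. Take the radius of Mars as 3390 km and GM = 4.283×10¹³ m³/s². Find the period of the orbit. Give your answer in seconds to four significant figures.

T ≈ 7250 seconds

r = 3390 + 459.0 = 3849.0 km = 3.8490×10⁶ m.
Kepler's third law: T = 2π√(r³/μ) = 2π√((3.849×10⁶)³ / 4.283×10¹³).
r³/μ = 1.331×10⁶ s², so T = 2π × 1.154×10³ = 7.250×10³ s.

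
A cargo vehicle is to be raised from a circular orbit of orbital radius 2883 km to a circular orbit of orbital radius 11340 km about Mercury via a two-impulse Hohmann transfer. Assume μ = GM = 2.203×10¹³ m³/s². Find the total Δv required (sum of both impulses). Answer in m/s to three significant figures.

r₁ = 2883 km = 2.883×10⁶ m.
r₂ = 11340 km = 1.134×10⁷ m.
Transfer ellipse a_t = (r₁ + r₂)/2 = 7.112×10⁶ m.
At r₁: circular v_c1 = √(μ/r₁) = 2764 m/s; transfer-periherm v_p = √[μ(2/r₁ − 1/a_t)] = 3491 m/s.
Δv₁ = v_p − v_c1 = 726.4 m/s.
At r₂: circular v_c2 = √(μ/r₂) = 1394 m/s; transfer-apoherm v_a = √[μ(2/r₂ − 1/a_t)] = 887.4 m/s.
Δv₂ = v_c2 − v_a = 506.4 m/s.
Total Δv = Δv₁ + Δv₂ = 1233 m/s.

Δv_total ≈ 1230 m/s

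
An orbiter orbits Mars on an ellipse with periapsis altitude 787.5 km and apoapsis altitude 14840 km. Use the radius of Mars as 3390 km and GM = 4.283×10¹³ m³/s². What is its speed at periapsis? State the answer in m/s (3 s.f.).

r_p = 3390 + 787.5 = 4177.5 km = 4.1775×10⁶ m.
r_a = 3390 + 14840 = 18230 km = 1.8230×10⁷ m.
Semi-major axis a = (r_p + r_a)/2 = 11204 km = 1.120×10⁷ m.
Vis-viva: v² = μ(2/r − 1/a) = 4.283×10¹³ × (4.788×10⁻⁷ − 8.926×10⁻⁸) = 1.668×10⁷ m²/s².
v = 4084 m/s.

v ≈ 4080 m/s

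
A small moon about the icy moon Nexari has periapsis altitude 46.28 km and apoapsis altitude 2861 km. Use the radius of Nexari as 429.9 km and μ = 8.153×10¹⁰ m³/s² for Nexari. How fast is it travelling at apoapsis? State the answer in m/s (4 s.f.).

r_p = 429.9 + 46.28 = 476.18 km = 4.7618×10⁵ m.
r_a = 429.9 + 2861 = 3290.9 km = 3.2909×10⁶ m.
Semi-major axis a = (r_p + r_a)/2 = 1883.5 km = 1.884×10⁶ m.
Vis-viva: v² = μ(2/r − 1/a) = 8.153×10¹⁰ × (6.077×10⁻⁷ − 5.309×10⁻⁷) = 6.263×10³ m²/s².
v = 79.14 m/s.

v ≈ 79.14 m/s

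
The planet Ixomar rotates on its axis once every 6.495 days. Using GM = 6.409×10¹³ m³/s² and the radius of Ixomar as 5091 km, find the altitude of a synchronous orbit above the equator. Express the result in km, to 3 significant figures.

T = 6.495 days = 5.612×10⁵ s.
A synchronous orbit has period T, so by Kepler's third law a = (μT²/4π²)^(1/3).
μT²/4π² = 6.409×10¹³ × (5.612×10⁵)² / 39.48 = 5.112×10²³ m³.
a = 7.996×10⁷ m = 79960 km.
Altitude h = a − R = 79960 − 5091 = 74869 km.

h_sync ≈ 74900 km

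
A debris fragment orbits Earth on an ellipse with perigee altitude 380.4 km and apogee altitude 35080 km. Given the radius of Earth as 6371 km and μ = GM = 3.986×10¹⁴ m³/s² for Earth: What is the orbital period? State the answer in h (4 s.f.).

r_p = 6371 + 380.4 = 6751.4 km = 6.7514×10⁶ m.
r_a = 6371 + 35080 = 41451 km = 4.1451×10⁷ m.
Semi-major axis a = (r_p + r_a)/2 = (6751.4 + 41451)/2 = 24101 km = 2.410×10⁷ m.
By Kepler's third law T = 2π√(a³/μ) = 2π × 5.926×10³ = 3.724×10⁴ s.
= 10.34 h.

T ≈ 10.34 h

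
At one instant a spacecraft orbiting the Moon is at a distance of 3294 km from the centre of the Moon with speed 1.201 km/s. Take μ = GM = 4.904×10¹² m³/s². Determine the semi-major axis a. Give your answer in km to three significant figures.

a ≈ 3190 km

r = 3.294×10⁶ m.
Vis-viva rearranged: 1/a = 2/r − v²/μ = 6.072×10⁻⁷ − 2.941×10⁻⁷ = 3.130×10⁻⁷ m⁻¹.
a = 3.195×10⁶ m = 3194.5 km.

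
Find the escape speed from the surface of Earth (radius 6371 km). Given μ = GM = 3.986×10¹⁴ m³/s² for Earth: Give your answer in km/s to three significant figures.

v_esc ≈ 11.2 km/s

r = R = 6.371×10⁶ m.
Escape speed v_esc = √(2μ/r) = √(2 × 3.986×10¹⁴ / 6.371×10⁶) = √(1.251×10⁸) = 11190 m/s.
= 11.19 km/s.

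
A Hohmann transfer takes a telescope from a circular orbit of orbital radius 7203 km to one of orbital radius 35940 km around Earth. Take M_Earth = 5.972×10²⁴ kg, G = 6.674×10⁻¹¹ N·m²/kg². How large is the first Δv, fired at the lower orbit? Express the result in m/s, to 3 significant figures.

μ = GM = 6.674×10⁻¹¹ × 5.972×10²⁴ = 3.986×10¹⁴ m³/s².
r₁ = 7203 km = 7.203×10⁶ m.
r₂ = 35940 km = 3.594×10⁷ m.
Transfer ellipse a_t = (r₁ + r₂)/2 = 2.157×10⁷ m.
At r₁: circular v_c1 = √(μ/r₁) = 7439 m/s; transfer-perigee v_p = √[μ(2/r₁ − 1/a_t)] = 9602 m/s.
Δv₁ = v_p − v_c1 = 2163 m/s.

Δv ≈ 2160 m/s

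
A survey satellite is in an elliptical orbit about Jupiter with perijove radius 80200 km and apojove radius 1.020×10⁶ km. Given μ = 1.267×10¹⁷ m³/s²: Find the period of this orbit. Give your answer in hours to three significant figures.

T ≈ 63.3 hours

Semi-major axis a = (r_p + r_a)/2 = (80200 + 1.0200×10⁶)/2 = 5.5010×10⁵ km = 5.501×10⁸ m.
By Kepler's third law T = 2π√(a³/μ) = 2π × 3.625×10⁴ = 2.277×10⁵ s.
= 63.26 hours.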